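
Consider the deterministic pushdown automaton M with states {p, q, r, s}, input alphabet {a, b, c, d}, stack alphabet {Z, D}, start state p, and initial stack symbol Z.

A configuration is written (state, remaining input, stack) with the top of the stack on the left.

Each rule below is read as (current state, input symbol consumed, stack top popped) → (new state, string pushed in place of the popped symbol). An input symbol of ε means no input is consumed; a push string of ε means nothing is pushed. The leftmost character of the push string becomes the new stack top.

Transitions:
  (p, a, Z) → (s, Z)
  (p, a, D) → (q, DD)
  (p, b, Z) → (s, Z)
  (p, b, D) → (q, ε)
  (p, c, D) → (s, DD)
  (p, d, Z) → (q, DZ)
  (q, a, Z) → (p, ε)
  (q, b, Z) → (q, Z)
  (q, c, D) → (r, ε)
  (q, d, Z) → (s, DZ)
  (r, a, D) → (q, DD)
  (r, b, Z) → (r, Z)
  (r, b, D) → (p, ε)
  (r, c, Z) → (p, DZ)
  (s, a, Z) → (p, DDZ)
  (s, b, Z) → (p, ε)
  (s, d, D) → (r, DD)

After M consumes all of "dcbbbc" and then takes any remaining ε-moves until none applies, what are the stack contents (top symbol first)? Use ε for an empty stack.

(p, dcbbbc, Z) ⊢ (q, cbbbc, DZ) ⊢ (r, bbbc, Z) ⊢ (r, bbc, Z) ⊢ (r, bc, Z) ⊢ (r, c, Z) ⊢ (p, ε, DZ)
All input consumed in state p with stack DZ.

DZ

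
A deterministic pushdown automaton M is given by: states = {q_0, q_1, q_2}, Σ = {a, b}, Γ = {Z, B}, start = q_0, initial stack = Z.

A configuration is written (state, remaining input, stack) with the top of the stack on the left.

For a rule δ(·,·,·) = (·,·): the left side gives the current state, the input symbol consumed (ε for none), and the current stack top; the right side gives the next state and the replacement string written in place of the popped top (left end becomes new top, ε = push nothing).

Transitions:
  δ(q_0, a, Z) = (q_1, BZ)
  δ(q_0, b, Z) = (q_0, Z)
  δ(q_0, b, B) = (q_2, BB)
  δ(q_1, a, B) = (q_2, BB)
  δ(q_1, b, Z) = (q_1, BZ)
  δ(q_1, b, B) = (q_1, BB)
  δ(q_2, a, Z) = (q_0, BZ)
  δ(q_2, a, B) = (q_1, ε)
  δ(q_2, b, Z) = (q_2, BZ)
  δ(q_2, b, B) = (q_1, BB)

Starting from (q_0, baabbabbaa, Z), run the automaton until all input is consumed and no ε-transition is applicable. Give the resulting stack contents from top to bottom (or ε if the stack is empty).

BBBBBBBZ

(q_0, baabbabbaa, Z)
  read b, top Z: go to q_0, push Z → (q_0, aabbabbaa, Z)
  read a, top Z: go to q_1, push BZ → (q_1, abbabbaa, BZ)
  read a, top B: go to q_2, push BB → (q_2, bbabbaa, BBZ)
  read b, top B: go to q_1, push BB → (q_1, babbaa, BBBZ)
  read b, top B: go to q_1, push BB → (q_1, abbaa, BBBBZ)
  read a, top B: go to q_2, push BB → (q_2, bbaa, BBBBBZ)
  read b, top B: go to q_1, push BB → (q_1, baa, BBBBBBZ)
  read b, top B: go to q_1, push BB → (q_1, aa, BBBBBBBZ)
  read a, top B: go to q_2, push BB → (q_2, a, BBBBBBBBZ)
  read a, top B: go to q_1, push ε → (q_1, ε, BBBBBBBZ)
All input consumed in state q_1 with stack BBBBBBBZ.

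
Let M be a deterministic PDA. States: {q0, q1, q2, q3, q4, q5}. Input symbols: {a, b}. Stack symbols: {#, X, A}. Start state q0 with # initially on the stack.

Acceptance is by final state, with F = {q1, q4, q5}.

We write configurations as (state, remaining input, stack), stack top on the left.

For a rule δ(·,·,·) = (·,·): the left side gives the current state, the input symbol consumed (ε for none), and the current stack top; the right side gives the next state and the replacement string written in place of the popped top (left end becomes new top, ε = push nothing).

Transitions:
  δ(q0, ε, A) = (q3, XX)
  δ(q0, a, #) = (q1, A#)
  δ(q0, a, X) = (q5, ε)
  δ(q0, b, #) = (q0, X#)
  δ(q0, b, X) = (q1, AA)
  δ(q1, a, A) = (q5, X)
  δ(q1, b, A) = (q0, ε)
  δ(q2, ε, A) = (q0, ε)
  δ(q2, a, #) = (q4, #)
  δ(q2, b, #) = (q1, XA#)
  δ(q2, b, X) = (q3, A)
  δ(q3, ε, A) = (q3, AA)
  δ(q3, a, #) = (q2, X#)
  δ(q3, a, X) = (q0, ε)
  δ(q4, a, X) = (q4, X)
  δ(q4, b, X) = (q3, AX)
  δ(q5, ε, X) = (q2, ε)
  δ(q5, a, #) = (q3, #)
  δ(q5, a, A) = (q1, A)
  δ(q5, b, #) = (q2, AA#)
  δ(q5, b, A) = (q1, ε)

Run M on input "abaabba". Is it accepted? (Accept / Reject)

Reject

(q0, abaabba, #)
  read a, top #: go to q1, push A# → (q1, baabba, A#)
  read b, top A: go to q0, push ε → (q0, aabba, #)
  read a, top #: go to q1, push A# → (q1, abba, A#)
  read a, top A: go to q5, push X → (q5, bba, X#)
  ε-move, top X: go to q2, push ε → (q2, bba, #)
  read b, top #: go to q1, push XA# → (q1, ba, XA#)
No transition applies at (q1, ba, XA#); input not fully consumed.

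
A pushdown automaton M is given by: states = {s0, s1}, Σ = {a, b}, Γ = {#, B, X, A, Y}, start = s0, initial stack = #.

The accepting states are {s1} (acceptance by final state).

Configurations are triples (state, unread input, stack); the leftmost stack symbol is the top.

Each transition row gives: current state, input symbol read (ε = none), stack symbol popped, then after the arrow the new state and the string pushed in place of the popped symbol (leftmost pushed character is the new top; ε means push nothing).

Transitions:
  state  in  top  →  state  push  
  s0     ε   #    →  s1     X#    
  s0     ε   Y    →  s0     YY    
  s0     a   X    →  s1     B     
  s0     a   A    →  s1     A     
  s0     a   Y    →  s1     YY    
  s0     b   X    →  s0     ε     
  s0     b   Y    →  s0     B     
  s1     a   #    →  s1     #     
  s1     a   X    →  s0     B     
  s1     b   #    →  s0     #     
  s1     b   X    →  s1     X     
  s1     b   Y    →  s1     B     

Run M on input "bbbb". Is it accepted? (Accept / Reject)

One accepting computation: (s0, bbbb, #) ⊢ (s1, bbbb, X#) ⊢ (s1, bbb, X#) ⊢ (s1, bb, X#) ⊢ (s1, b, X#) ⊢ (s1, ε, X#)
All input consumed and state s1 ∈ F.

Accept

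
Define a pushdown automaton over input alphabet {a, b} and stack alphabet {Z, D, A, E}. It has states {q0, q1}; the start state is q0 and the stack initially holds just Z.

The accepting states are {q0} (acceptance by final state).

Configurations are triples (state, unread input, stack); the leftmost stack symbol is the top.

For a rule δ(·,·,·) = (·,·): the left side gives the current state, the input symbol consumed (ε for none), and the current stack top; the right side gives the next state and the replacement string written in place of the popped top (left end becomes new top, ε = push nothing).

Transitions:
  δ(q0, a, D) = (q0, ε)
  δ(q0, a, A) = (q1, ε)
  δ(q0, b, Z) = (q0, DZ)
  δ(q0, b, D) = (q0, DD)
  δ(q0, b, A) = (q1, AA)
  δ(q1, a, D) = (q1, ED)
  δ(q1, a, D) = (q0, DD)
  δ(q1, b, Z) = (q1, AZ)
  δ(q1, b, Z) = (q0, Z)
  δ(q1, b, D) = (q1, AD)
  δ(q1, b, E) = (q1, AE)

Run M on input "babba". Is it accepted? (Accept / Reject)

One accepting computation: (q0, babba, Z) ⊢ (q0, abba, DZ) ⊢ (q0, bba, Z) ⊢ (q0, ba, DZ) ⊢ (q0, a, DDZ) ⊢ (q0, ε, DZ)
All input consumed and state q0 ∈ F.

Accept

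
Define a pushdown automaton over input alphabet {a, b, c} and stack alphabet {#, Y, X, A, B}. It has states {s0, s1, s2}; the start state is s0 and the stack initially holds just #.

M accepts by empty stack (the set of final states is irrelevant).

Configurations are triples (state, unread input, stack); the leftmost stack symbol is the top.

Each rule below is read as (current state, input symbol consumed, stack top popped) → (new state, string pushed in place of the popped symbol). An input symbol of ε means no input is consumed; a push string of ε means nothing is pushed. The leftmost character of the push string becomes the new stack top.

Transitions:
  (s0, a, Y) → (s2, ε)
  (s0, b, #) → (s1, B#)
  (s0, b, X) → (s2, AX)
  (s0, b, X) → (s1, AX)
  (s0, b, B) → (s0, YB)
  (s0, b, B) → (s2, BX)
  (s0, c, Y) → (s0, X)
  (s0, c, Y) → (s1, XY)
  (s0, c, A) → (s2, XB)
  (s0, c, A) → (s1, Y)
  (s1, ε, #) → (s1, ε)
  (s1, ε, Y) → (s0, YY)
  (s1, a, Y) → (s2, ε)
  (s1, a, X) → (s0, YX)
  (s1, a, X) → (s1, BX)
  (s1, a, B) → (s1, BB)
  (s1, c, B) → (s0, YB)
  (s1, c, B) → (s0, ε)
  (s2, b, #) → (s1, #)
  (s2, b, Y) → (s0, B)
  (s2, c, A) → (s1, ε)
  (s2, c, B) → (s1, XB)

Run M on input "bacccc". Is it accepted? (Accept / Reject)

Reject

No computation consumes all input and empties the stack.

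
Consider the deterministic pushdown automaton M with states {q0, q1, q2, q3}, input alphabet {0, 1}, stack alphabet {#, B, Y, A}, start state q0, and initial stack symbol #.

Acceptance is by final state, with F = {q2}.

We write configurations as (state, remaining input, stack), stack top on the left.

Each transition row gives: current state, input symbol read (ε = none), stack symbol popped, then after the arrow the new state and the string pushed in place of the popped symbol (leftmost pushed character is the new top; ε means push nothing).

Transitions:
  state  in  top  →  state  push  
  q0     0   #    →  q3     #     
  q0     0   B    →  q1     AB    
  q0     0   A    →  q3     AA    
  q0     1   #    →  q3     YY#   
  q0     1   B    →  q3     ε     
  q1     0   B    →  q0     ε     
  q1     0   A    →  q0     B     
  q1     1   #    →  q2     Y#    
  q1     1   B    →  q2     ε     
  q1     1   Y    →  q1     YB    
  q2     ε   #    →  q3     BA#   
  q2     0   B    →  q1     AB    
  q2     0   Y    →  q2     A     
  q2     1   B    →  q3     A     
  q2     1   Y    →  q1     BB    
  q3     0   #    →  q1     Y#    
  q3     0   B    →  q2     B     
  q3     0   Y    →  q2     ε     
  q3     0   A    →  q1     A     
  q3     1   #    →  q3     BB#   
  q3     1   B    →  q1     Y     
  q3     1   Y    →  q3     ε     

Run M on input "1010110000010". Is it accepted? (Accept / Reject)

(q0, 1010110000010, #)
  read 1, top #: go to q3, push YY# → (q3, 010110000010, YY#)
  read 0, top Y: go to q2, push ε → (q2, 10110000010, Y#)
  read 1, top Y: go to q1, push BB → (q1, 0110000010, BB#)
  read 0, top B: go to q0, push ε → (q0, 110000010, B#)
  read 1, top B: go to q3, push ε → (q3, 10000010, #)
  read 1, top #: go to q3, push BB# → (q3, 0000010, BB#)
  read 0, top B: go to q2, push B → (q2, 000010, BB#)
  read 0, top B: go to q1, push AB → (q1, 00010, ABB#)
  read 0, top A: go to q0, push B → (q0, 0010, BBB#)
  read 0, top B: go to q1, push AB → (q1, 010, ABBB#)
  read 0, top A: go to q0, push B → (q0, 10, BBBB#)
  read 1, top B: go to q3, push ε → (q3, 0, BBB#)
  read 0, top B: go to q2, push B → (q2, ε, BBB#)
All input consumed; state q2 ∈ F.

Accept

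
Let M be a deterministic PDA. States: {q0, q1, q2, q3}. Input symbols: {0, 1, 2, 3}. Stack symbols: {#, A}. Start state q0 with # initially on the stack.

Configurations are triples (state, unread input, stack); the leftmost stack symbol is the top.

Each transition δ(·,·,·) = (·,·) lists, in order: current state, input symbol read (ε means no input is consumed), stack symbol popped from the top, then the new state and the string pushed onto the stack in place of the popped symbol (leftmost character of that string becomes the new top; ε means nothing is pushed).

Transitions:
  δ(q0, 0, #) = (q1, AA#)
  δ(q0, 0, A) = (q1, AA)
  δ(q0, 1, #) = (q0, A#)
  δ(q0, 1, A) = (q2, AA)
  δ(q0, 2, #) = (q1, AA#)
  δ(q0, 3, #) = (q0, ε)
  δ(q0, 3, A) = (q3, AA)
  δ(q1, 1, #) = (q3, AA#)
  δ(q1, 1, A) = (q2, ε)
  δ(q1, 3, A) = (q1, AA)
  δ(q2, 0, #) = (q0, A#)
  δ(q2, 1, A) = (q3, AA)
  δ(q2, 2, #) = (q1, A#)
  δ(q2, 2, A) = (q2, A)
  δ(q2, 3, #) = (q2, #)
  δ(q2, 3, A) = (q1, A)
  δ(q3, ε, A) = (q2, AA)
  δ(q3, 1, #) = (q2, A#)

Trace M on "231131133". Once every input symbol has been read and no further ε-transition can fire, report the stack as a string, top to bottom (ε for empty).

AAAAAA#

(q0, 231131133, #) ⊢ (q1, 31131133, AA#) ⊢ (q1, 1131133, AAA#) ⊢ (q2, 131133, AA#) ⊢ (q3, 31133, AAA#) ⊢ (q2, 31133, AAAA#) ⊢ (q1, 1133, AAAA#) ⊢ (q2, 133, AAA#) ⊢ (q3, 33, AAAA#) ⊢ (q2, 33, AAAAA#) ⊢ (q1, 3, AAAAA#) ⊢ (q1, ε, AAAAAA#)
All input consumed in state q1 with stack AAAAAA#.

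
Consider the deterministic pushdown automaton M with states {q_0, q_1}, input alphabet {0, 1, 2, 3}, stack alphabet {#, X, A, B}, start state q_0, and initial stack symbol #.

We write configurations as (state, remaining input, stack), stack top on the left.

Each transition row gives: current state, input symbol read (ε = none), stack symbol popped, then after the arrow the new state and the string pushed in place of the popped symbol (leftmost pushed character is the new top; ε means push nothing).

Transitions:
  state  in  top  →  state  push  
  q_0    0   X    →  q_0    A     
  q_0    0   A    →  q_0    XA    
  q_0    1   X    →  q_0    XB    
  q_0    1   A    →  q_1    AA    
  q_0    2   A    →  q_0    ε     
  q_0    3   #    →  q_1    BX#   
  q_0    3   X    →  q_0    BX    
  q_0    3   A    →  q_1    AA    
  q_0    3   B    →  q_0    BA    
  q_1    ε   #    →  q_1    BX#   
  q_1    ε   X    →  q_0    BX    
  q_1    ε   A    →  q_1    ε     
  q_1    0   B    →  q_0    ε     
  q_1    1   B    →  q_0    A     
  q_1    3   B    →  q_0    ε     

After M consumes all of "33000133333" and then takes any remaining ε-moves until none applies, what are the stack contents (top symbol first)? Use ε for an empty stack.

BAAAX#

(q_0, 33000133333, #)
  read 3, top #: go to q_1, push BX# → (q_1, 3000133333, BX#)
  read 3, top B: go to q_0, push ε → (q_0, 000133333, X#)
  read 0, top X: go to q_0, push A → (q_0, 00133333, A#)
  read 0, top A: go to q_0, push XA → (q_0, 0133333, XA#)
  read 0, top X: go to q_0, push A → (q_0, 133333, AA#)
  read 1, top A: go to q_1, push AA → (q_1, 33333, AAA#)
  ε-move, top A: go to q_1, push ε → (q_1, 33333, AA#)
  ε-move, top A: go to q_1, push ε → (q_1, 33333, A#)
  ε-move, top A: go to q_1, push ε → (q_1, 33333, #)
  ε-move, top #: go to q_1, push BX# → (q_1, 33333, BX#)
  read 3, top B: go to q_0, push ε → (q_0, 3333, X#)
  read 3, top X: go to q_0, push BX → (q_0, 333, BX#)
  read 3, top B: go to q_0, push BA → (q_0, 33, BAX#)
  read 3, top B: go to q_0, push BA → (q_0, 3, BAAX#)
  read 3, top B: go to q_0, push BA → (q_0, ε, BAAAX#)
All input consumed in state q_0 with stack BAAAX#.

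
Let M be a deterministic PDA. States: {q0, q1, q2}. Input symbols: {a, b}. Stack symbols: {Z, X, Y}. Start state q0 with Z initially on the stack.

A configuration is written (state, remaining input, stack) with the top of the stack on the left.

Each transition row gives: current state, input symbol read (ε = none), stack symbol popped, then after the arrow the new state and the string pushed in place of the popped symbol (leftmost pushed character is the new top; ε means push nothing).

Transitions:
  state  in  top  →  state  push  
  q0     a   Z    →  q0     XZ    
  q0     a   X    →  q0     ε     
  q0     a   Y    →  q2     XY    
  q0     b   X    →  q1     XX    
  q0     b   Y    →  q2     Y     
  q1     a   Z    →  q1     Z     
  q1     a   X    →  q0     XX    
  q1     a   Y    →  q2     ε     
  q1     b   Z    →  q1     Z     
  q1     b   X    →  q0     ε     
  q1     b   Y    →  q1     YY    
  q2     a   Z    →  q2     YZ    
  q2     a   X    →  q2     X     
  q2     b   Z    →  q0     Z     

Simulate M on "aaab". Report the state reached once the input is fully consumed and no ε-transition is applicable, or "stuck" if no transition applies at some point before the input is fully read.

q1

(q0, aaab, Z) ⊢ (q0, aab, XZ) ⊢ (q0, ab, Z) ⊢ (q0, b, XZ) ⊢ (q1, ε, XXZ)
All input consumed; M is in state q1.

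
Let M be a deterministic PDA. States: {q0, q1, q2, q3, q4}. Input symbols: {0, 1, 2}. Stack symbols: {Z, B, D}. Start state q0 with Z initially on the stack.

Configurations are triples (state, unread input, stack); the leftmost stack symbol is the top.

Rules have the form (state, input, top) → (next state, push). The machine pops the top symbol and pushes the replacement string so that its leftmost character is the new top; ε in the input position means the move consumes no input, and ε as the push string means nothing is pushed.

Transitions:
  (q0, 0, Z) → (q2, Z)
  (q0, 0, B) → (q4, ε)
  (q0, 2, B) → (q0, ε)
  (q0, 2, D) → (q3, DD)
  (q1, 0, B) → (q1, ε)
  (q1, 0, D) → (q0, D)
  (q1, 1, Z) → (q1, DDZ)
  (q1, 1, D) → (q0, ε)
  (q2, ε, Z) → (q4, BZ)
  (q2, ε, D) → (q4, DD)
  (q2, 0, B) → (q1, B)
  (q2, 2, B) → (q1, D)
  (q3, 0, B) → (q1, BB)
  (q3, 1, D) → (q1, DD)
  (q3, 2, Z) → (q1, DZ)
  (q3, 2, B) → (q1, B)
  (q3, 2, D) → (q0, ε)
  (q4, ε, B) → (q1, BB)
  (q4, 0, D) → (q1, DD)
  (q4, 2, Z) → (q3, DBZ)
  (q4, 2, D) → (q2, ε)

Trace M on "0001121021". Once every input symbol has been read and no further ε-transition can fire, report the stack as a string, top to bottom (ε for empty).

DDDDDZ

(q0, 0001121021, Z)
  read 0, top Z: go to q2, push Z → (q2, 001121021, Z)
  ε-move, top Z: go to q4, push BZ → (q4, 001121021, BZ)
  ε-move, top B: go to q1, push BB → (q1, 001121021, BBZ)
  read 0, top B: go to q1, push ε → (q1, 01121021, BZ)
  read 0, top B: go to q1, push ε → (q1, 1121021, Z)
  read 1, top Z: go to q1, push DDZ → (q1, 121021, DDZ)
  read 1, top D: go to q0, push ε → (q0, 21021, DZ)
  read 2, top D: go to q3, push DD → (q3, 1021, DDZ)
  read 1, top D: go to q1, push DD → (q1, 021, DDDZ)
  read 0, top D: go to q0, push D → (q0, 21, DDDZ)
  read 2, top D: go to q3, push DD → (q3, 1, DDDDZ)
  read 1, top D: go to q1, push DD → (q1, ε, DDDDDZ)
All input consumed in state q1 with stack DDDDDZ.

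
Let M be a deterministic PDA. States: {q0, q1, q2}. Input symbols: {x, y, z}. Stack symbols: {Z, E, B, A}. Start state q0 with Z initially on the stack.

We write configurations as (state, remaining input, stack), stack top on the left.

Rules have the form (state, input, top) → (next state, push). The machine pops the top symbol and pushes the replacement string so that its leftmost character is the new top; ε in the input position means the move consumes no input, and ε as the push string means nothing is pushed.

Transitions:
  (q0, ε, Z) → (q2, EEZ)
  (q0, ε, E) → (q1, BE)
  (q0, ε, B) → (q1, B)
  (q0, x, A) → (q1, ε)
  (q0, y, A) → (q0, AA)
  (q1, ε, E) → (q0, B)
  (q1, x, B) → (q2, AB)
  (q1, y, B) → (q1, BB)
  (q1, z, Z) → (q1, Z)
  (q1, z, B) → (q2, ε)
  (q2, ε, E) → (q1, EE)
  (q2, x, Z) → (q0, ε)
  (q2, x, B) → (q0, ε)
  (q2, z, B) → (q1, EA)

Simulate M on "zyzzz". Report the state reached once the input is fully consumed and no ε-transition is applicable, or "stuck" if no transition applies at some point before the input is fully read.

(q0, zyzzz, Z)
  ε-move, top Z: go to q2, push EEZ → (q2, zyzzz, EEZ)
  ε-move, top E: go to q1, push EE → (q1, zyzzz, EEEZ)
  ε-move, top E: go to q0, push B → (q0, zyzzz, BEEZ)
  ε-move, top B: go to q1, push B → (q1, zyzzz, BEEZ)
  read z, top B: go to q2, push ε → (q2, yzzz, EEZ)
  ε-move, top E: go to q1, push EE → (q1, yzzz, EEEZ)
  ε-move, top E: go to q0, push B → (q0, yzzz, BEEZ)
  ε-move, top B: go to q1, push B → (q1, yzzz, BEEZ)
  read y, top B: go to q1, push BB → (q1, zzz, BBEEZ)
  read z, top B: go to q2, push ε → (q2, zz, BEEZ)
  read z, top B: go to q1, push EA → (q1, z, EAEEZ)
  ε-move, top E: go to q0, push B → (q0, z, BAEEZ)
  ε-move, top B: go to q1, push B → (q1, z, BAEEZ)
  read z, top B: go to q2, push ε → (q2, ε, AEEZ)
All input consumed; M is in state q2.

q2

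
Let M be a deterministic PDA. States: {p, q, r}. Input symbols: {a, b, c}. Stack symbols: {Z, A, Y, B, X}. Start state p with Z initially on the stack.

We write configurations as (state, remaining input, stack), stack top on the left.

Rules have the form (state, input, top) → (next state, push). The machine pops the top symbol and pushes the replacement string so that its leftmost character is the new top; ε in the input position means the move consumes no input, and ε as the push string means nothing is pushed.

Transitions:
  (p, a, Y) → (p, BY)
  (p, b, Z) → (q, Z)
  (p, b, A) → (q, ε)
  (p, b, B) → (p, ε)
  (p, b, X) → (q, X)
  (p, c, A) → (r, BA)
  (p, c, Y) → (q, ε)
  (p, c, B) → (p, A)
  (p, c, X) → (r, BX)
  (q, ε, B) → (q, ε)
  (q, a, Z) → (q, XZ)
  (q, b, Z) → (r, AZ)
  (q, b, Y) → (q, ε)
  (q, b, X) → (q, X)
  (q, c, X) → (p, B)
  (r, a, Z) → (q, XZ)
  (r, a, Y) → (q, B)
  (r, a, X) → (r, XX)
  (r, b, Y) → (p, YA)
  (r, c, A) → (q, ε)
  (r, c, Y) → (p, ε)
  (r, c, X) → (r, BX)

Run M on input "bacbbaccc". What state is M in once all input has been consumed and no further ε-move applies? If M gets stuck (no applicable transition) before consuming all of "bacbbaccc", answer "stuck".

r

(p, bacbbaccc, Z)
  read b, top Z: go to q, push Z → (q, acbbaccc, Z)
  read a, top Z: go to q, push XZ → (q, cbbaccc, XZ)
  read c, top X: go to p, push B → (p, bbaccc, BZ)
  read b, top B: go to p, push ε → (p, baccc, Z)
  read b, top Z: go to q, push Z → (q, accc, Z)
  read a, top Z: go to q, push XZ → (q, ccc, XZ)
  read c, top X: go to p, push B → (p, cc, BZ)
  read c, top B: go to p, push A → (p, c, AZ)
  read c, top A: go to r, push BA → (r, ε, BAZ)
All input consumed; M is in state r.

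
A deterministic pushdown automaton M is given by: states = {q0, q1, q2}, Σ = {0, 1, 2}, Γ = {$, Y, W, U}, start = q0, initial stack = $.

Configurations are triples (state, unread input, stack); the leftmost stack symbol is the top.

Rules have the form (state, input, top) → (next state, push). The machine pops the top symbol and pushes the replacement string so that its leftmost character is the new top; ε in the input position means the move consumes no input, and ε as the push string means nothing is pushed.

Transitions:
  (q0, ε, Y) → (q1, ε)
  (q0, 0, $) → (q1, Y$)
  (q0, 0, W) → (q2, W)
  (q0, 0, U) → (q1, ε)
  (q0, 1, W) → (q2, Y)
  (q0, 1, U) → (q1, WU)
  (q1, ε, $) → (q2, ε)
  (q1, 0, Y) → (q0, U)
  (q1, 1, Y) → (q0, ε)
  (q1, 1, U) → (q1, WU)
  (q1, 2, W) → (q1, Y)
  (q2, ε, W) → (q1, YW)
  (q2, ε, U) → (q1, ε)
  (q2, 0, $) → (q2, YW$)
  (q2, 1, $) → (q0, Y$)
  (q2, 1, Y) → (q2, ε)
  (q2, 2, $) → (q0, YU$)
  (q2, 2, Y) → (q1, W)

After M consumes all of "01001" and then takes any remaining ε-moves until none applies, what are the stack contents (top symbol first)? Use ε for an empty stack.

(q0, 01001, $)
  read 0, top $: go to q1, push Y$ → (q1, 1001, Y$)
  read 1, top Y: go to q0, push ε → (q0, 001, $)
  read 0, top $: go to q1, push Y$ → (q1, 01, Y$)
  read 0, top Y: go to q0, push U → (q0, 1, U$)
  read 1, top U: go to q1, push WU → (q1, ε, WU$)
All input consumed in state q1 with stack WU$.

WU$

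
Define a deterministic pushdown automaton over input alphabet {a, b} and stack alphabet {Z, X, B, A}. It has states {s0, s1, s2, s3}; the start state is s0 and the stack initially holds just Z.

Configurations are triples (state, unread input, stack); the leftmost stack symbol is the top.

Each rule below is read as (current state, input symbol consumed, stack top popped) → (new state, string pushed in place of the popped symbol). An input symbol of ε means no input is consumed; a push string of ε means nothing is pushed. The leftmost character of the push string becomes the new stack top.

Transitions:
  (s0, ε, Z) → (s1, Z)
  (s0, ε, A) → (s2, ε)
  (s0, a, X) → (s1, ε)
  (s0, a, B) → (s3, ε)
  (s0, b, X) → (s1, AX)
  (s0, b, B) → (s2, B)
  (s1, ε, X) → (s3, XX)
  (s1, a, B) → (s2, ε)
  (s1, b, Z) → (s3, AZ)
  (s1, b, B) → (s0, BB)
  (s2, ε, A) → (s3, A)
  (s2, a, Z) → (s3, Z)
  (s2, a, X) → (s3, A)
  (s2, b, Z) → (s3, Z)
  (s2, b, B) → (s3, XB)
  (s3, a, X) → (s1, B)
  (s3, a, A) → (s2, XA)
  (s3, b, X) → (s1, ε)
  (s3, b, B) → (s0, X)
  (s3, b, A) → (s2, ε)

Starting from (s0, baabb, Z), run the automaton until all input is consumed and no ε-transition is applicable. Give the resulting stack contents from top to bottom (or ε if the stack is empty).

(s0, baabb, Z) ⊢ (s1, baabb, Z) ⊢ (s3, aabb, AZ) ⊢ (s2, abb, XAZ) ⊢ (s3, bb, AAZ) ⊢ (s2, b, AZ) ⊢ (s3, b, AZ) ⊢ (s2, ε, Z)
All input consumed in state s2 with stack Z.

Z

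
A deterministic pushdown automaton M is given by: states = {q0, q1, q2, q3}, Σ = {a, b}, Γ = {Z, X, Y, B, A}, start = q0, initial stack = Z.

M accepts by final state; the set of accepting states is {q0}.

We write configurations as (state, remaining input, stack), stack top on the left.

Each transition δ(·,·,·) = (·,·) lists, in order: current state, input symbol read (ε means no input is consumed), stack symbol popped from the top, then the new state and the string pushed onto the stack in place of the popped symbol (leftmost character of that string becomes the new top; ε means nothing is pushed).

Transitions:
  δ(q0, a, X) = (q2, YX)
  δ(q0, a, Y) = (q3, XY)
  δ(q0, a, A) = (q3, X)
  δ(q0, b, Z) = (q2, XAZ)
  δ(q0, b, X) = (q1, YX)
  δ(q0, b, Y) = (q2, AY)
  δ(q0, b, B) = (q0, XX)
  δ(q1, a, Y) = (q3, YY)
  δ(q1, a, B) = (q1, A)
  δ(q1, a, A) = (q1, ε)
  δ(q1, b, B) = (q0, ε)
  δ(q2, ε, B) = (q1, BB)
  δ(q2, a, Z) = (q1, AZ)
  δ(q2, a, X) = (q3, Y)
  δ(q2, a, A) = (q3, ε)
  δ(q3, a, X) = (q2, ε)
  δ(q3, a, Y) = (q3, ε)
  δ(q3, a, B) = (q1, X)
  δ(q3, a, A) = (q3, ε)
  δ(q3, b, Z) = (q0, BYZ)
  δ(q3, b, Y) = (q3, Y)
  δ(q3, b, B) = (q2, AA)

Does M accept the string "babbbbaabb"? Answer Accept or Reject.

Accept

(q0, babbbbaabb, Z)
  read b, top Z: go to q2, push XAZ → (q2, abbbbaabb, XAZ)
  read a, top X: go to q3, push Y → (q3, bbbbaabb, YAZ)
  read b, top Y: go to q3, push Y → (q3, bbbaabb, YAZ)
  read b, top Y: go to q3, push Y → (q3, bbaabb, YAZ)
  read b, top Y: go to q3, push Y → (q3, baabb, YAZ)
  read b, top Y: go to q3, push Y → (q3, aabb, YAZ)
  read a, top Y: go to q3, push ε → (q3, abb, AZ)
  read a, top A: go to q3, push ε → (q3, bb, Z)
  read b, top Z: go to q0, push BYZ → (q0, b, BYZ)
  read b, top B: go to q0, push XX → (q0, ε, XXYZ)
All input consumed; state q0 ∈ F.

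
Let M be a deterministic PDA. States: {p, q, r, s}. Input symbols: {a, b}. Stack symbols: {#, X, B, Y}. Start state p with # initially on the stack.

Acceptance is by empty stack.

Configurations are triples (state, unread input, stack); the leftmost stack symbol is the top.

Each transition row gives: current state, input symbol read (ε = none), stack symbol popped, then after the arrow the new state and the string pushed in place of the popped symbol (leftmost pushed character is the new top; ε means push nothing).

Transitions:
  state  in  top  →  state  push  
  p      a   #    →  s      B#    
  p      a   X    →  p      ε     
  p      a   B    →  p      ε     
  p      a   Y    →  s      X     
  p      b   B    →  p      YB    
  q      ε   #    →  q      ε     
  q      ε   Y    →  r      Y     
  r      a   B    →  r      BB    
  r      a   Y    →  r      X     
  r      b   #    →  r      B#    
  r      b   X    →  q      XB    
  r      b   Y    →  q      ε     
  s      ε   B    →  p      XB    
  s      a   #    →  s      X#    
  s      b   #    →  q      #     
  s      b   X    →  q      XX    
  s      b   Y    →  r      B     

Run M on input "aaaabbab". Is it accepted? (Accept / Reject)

Reject

(p, aaaabbab, #) ⊢ (s, aaabbab, B#) ⊢ (p, aaabbab, XB#) ⊢ (p, aabbab, B#) ⊢ (p, abbab, #) ⊢ (s, bbab, B#) ⊢ (p, bbab, XB#)
No transition applies at (p, bbab, XB#); input not fully consumed.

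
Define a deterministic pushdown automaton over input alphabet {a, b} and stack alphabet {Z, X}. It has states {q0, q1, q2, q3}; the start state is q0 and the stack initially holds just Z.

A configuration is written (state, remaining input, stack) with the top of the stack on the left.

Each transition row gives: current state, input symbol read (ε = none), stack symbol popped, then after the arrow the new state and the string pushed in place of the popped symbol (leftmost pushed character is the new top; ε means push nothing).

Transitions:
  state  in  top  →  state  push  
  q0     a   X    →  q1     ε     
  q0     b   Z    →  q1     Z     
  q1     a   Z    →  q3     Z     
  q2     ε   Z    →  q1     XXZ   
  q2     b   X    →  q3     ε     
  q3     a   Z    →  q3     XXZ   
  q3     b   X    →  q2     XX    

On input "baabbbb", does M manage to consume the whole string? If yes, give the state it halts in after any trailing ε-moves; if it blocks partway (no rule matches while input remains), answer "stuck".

(q0, baabbbb, Z)
  read b, top Z: go to q1, push Z → (q1, aabbbb, Z)
  read a, top Z: go to q3, push Z → (q3, abbbb, Z)
  read a, top Z: go to q3, push XXZ → (q3, bbbb, XXZ)
  read b, top X: go to q2, push XX → (q2, bbb, XXXZ)
  read b, top X: go to q3, push ε → (q3, bb, XXZ)
  read b, top X: go to q2, push XX → (q2, b, XXXZ)
  read b, top X: go to q3, push ε → (q3, ε, XXZ)
All input consumed; M is in state q3.

q3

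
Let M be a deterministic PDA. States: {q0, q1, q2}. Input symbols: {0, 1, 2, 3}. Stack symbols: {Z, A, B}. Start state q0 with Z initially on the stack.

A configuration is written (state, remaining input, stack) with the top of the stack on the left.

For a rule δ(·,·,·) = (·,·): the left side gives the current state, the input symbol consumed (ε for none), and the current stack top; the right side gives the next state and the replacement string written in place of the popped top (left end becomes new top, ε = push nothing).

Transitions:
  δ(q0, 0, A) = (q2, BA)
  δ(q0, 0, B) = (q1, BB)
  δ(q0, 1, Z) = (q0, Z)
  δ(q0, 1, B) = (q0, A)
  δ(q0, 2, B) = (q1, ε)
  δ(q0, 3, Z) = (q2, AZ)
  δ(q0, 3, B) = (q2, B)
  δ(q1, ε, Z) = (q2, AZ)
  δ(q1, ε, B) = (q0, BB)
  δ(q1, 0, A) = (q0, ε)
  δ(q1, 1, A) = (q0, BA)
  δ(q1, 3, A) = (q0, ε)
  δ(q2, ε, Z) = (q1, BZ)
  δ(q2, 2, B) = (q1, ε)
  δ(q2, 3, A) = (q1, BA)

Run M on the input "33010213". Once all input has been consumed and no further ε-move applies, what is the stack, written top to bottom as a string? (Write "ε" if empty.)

BABBBAZ

(q0, 33010213, Z)
  read 3, top Z: go to q2, push AZ → (q2, 3010213, AZ)
  read 3, top A: go to q1, push BA → (q1, 010213, BAZ)
  ε-move, top B: go to q0, push BB → (q0, 010213, BBAZ)
  read 0, top B: go to q1, push BB → (q1, 10213, BBBAZ)
  ε-move, top B: go to q0, push BB → (q0, 10213, BBBBAZ)
  read 1, top B: go to q0, push A → (q0, 0213, ABBBAZ)
  read 0, top A: go to q2, push BA → (q2, 213, BABBBAZ)
  read 2, top B: go to q1, push ε → (q1, 13, ABBBAZ)
  read 1, top A: go to q0, push BA → (q0, 3, BABBBAZ)
  read 3, top B: go to q2, push B → (q2, ε, BABBBAZ)
All input consumed in state q2 with stack BABBBAZ.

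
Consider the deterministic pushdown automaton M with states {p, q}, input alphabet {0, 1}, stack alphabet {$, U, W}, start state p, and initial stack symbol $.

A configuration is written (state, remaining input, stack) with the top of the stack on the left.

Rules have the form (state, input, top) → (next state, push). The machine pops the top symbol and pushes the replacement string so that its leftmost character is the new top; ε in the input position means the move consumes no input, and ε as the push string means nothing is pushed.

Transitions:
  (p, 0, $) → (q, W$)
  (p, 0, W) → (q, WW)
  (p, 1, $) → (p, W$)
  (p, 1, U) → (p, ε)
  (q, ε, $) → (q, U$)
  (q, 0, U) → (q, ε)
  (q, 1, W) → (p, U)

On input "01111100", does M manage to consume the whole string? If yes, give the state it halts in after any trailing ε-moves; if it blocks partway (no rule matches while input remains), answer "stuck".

(p, 01111100, $)
  read 0, top $: go to q, push W$ → (q, 1111100, W$)
  read 1, top W: go to p, push U → (p, 111100, U$)
  read 1, top U: go to p, push ε → (p, 11100, $)
  read 1, top $: go to p, push W$ → (p, 1100, W$)
No transition for (p, 1, top W); M blocks with input 1100 remaining.

stuck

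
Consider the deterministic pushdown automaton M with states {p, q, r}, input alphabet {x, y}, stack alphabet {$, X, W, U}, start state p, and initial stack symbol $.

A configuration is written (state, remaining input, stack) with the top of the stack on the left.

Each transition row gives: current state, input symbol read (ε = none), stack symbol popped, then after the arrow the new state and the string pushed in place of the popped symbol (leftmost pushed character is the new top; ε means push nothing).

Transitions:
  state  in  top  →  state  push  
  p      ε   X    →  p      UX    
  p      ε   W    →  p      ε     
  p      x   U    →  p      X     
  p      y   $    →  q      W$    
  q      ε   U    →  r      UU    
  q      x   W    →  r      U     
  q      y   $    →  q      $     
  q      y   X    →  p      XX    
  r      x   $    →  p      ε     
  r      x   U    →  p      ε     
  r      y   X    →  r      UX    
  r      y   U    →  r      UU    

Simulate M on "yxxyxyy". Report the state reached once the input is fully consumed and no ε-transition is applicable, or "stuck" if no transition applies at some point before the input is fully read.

(p, yxxyxyy, $) ⊢ (q, xxyxyy, W$) ⊢ (r, xyxyy, U$) ⊢ (p, yxyy, $) ⊢ (q, xyy, W$) ⊢ (r, yy, U$) ⊢ (r, y, UU$) ⊢ (r, ε, UUU$)
All input consumed; M is in state r.

r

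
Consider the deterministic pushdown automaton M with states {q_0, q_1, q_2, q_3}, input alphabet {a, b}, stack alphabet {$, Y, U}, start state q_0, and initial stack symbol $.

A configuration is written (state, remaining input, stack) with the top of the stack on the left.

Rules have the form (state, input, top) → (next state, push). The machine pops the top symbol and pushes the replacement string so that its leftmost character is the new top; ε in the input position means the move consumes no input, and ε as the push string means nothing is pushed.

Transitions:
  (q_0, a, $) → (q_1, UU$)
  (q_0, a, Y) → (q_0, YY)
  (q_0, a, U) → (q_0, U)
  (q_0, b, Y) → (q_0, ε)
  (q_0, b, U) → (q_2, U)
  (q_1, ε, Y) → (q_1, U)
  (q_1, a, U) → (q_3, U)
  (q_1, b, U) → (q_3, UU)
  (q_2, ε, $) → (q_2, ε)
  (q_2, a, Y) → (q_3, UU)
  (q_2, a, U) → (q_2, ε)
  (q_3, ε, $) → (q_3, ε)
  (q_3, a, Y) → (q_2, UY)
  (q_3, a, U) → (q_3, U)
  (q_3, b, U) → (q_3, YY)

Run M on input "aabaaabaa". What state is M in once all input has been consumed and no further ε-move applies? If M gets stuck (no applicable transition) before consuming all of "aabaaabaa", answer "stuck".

(q_0, aabaaabaa, $)
  read a, top $: go to q_1, push UU$ → (q_1, abaaabaa, UU$)
  read a, top U: go to q_3, push U → (q_3, baaabaa, UU$)
  read b, top U: go to q_3, push YY → (q_3, aaabaa, YYU$)
  read a, top Y: go to q_2, push UY → (q_2, aabaa, UYYU$)
  read a, top U: go to q_2, push ε → (q_2, abaa, YYU$)
  read a, top Y: go to q_3, push UU → (q_3, baa, UUYU$)
  read b, top U: go to q_3, push YY → (q_3, aa, YYUYU$)
  read a, top Y: go to q_2, push UY → (q_2, a, UYYUYU$)
  read a, top U: go to q_2, push ε → (q_2, ε, YYUYU$)
All input consumed; M is in state q_2.

q_2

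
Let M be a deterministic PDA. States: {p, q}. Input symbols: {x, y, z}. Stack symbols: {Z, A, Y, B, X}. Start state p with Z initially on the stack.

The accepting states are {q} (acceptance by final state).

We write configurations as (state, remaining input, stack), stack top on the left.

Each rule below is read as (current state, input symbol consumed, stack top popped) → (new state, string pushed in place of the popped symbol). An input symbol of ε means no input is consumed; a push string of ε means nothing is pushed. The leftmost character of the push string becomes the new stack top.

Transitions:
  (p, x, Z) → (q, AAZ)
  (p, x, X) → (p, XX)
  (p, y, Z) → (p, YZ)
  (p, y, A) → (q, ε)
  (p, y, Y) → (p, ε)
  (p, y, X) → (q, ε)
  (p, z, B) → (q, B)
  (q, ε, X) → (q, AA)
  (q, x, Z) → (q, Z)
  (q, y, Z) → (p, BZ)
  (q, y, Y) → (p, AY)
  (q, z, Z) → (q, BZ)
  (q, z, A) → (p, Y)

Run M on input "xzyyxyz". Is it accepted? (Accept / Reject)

Accept

(p, xzyyxyz, Z)
  read x, top Z: go to q, push AAZ → (q, zyyxyz, AAZ)
  read z, top A: go to p, push Y → (p, yyxyz, YAZ)
  read y, top Y: go to p, push ε → (p, yxyz, AZ)
  read y, top A: go to q, push ε → (q, xyz, Z)
  read x, top Z: go to q, push Z → (q, yz, Z)
  read y, top Z: go to p, push BZ → (p, z, BZ)
  read z, top B: go to q, push B → (q, ε, BZ)
All input consumed; state q ∈ F.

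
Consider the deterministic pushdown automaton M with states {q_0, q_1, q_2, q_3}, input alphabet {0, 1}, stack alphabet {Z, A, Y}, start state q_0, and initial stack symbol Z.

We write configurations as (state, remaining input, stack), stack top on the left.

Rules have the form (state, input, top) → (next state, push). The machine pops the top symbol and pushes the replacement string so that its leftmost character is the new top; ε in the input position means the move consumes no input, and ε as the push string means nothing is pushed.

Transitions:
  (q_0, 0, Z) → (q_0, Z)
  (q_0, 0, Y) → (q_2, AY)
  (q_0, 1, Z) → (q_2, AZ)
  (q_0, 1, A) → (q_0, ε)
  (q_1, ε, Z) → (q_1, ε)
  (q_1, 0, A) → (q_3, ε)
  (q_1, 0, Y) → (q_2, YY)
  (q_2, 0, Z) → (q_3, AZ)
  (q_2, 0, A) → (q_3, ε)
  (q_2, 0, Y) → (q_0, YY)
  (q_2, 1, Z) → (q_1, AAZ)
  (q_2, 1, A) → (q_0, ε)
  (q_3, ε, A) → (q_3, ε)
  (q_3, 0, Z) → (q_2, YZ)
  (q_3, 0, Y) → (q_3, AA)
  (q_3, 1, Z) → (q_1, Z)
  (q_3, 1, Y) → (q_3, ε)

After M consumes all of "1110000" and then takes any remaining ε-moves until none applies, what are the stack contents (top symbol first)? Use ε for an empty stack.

AYYZ

(q_0, 1110000, Z)
  read 1, top Z: go to q_2, push AZ → (q_2, 110000, AZ)
  read 1, top A: go to q_0, push ε → (q_0, 10000, Z)
  read 1, top Z: go to q_2, push AZ → (q_2, 0000, AZ)
  read 0, top A: go to q_3, push ε → (q_3, 000, Z)
  read 0, top Z: go to q_2, push YZ → (q_2, 00, YZ)
  read 0, top Y: go to q_0, push YY → (q_0, 0, YYZ)
  read 0, top Y: go to q_2, push AY → (q_2, ε, AYYZ)
All input consumed in state q_2 with stack AYYZ.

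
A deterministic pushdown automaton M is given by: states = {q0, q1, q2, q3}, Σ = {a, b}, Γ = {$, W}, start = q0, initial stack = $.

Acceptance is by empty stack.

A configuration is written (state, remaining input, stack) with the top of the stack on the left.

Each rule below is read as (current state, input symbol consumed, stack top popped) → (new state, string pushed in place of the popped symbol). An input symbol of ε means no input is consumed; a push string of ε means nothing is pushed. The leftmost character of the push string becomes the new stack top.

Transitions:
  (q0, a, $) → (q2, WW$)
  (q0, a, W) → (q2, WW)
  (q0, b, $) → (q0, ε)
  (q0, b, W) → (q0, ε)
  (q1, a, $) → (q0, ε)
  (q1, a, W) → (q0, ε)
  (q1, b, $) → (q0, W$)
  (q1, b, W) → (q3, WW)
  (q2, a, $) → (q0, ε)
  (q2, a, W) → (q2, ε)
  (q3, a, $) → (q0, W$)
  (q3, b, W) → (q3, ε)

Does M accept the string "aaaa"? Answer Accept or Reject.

Accept

(q0, aaaa, $)
  read a, top $: go to q2, push WW$ → (q2, aaa, WW$)
  read a, top W: go to q2, push ε → (q2, aa, W$)
  read a, top W: go to q2, push ε → (q2, a, $)
  read a, top $: go to q0, push ε → (q0, ε, ε)
All input consumed and the stack is empty.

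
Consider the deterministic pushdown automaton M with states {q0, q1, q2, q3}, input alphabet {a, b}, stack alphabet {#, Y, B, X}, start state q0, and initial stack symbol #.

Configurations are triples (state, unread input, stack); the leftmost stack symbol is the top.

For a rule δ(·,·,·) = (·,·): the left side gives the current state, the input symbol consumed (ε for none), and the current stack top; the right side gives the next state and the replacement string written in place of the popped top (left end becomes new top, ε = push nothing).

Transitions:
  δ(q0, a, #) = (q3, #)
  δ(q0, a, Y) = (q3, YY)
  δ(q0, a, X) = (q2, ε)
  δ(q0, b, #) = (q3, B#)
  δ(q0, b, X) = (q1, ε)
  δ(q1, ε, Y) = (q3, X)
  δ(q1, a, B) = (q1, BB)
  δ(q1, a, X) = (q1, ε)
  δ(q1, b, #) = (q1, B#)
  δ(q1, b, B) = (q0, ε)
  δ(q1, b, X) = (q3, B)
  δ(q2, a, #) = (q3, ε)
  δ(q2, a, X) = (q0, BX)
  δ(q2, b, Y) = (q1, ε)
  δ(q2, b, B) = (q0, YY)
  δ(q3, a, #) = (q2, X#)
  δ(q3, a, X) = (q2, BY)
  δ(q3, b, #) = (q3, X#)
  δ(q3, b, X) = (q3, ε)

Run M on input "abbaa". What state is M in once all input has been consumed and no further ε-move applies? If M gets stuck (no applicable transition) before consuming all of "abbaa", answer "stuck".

(q0, abbaa, #)
  read a, top #: go to q3, push # → (q3, bbaa, #)
  read b, top #: go to q3, push X# → (q3, baa, X#)
  read b, top X: go to q3, push ε → (q3, aa, #)
  read a, top #: go to q2, push X# → (q2, a, X#)
  read a, top X: go to q0, push BX → (q0, ε, BX#)
All input consumed; M is in state q0.

q0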